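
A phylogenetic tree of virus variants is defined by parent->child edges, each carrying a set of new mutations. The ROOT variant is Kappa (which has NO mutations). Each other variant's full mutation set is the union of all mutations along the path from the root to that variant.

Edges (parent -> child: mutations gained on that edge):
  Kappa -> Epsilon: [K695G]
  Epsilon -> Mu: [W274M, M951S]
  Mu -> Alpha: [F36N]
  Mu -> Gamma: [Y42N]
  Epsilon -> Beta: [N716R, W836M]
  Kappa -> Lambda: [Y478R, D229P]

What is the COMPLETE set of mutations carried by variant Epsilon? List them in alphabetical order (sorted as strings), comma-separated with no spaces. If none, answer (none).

At Kappa: gained [] -> total []
At Epsilon: gained ['K695G'] -> total ['K695G']

Answer: K695G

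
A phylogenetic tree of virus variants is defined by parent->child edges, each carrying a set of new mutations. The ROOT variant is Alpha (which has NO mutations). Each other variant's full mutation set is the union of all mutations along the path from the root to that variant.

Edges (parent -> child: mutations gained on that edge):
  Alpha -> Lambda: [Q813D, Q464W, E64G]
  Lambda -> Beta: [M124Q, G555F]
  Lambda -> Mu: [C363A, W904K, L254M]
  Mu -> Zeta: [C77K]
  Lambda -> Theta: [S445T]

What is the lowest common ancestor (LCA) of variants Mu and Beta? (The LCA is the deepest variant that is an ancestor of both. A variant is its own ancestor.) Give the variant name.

Answer: Lambda

Derivation:
Path from root to Mu: Alpha -> Lambda -> Mu
  ancestors of Mu: {Alpha, Lambda, Mu}
Path from root to Beta: Alpha -> Lambda -> Beta
  ancestors of Beta: {Alpha, Lambda, Beta}
Common ancestors: {Alpha, Lambda}
Walk up from Beta: Beta (not in ancestors of Mu), Lambda (in ancestors of Mu), Alpha (in ancestors of Mu)
Deepest common ancestor (LCA) = Lambda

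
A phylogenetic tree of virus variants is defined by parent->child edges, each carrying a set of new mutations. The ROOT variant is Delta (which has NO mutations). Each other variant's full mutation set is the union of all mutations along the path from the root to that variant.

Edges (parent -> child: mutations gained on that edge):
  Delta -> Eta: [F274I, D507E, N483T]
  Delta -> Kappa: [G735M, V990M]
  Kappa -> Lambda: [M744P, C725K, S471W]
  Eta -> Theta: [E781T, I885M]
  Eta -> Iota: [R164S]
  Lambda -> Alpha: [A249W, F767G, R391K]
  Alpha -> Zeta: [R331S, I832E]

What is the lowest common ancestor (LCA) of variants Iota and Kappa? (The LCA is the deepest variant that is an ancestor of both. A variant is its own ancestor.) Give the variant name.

Answer: Delta

Derivation:
Path from root to Iota: Delta -> Eta -> Iota
  ancestors of Iota: {Delta, Eta, Iota}
Path from root to Kappa: Delta -> Kappa
  ancestors of Kappa: {Delta, Kappa}
Common ancestors: {Delta}
Walk up from Kappa: Kappa (not in ancestors of Iota), Delta (in ancestors of Iota)
Deepest common ancestor (LCA) = Delta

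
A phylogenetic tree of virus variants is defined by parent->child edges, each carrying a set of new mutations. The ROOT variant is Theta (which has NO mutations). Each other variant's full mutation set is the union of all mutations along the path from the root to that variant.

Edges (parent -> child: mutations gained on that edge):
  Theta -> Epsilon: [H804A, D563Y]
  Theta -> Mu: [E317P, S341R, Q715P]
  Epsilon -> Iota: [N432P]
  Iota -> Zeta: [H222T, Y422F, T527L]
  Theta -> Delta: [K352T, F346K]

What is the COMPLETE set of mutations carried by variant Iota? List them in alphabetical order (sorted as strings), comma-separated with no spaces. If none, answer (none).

At Theta: gained [] -> total []
At Epsilon: gained ['H804A', 'D563Y'] -> total ['D563Y', 'H804A']
At Iota: gained ['N432P'] -> total ['D563Y', 'H804A', 'N432P']

Answer: D563Y,H804A,N432P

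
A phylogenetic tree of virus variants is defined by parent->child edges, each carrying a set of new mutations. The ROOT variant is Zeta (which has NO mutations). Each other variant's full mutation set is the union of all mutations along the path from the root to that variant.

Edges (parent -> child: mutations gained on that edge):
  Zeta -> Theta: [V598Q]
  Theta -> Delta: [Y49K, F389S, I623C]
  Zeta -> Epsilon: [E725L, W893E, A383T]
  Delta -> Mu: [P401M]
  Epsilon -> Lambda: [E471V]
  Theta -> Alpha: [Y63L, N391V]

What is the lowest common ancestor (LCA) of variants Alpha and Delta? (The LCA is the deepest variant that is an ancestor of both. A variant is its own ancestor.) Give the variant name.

Answer: Theta

Derivation:
Path from root to Alpha: Zeta -> Theta -> Alpha
  ancestors of Alpha: {Zeta, Theta, Alpha}
Path from root to Delta: Zeta -> Theta -> Delta
  ancestors of Delta: {Zeta, Theta, Delta}
Common ancestors: {Zeta, Theta}
Walk up from Delta: Delta (not in ancestors of Alpha), Theta (in ancestors of Alpha), Zeta (in ancestors of Alpha)
Deepest common ancestor (LCA) = Theta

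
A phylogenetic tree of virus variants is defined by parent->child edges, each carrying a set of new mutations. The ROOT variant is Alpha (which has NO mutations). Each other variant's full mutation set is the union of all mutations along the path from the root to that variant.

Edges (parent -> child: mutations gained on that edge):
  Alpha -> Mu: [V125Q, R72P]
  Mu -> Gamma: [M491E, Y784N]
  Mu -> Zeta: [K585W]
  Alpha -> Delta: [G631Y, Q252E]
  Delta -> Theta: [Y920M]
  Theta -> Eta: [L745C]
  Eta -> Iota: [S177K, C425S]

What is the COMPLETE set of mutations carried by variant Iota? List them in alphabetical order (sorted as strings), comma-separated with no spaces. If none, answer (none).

At Alpha: gained [] -> total []
At Delta: gained ['G631Y', 'Q252E'] -> total ['G631Y', 'Q252E']
At Theta: gained ['Y920M'] -> total ['G631Y', 'Q252E', 'Y920M']
At Eta: gained ['L745C'] -> total ['G631Y', 'L745C', 'Q252E', 'Y920M']
At Iota: gained ['S177K', 'C425S'] -> total ['C425S', 'G631Y', 'L745C', 'Q252E', 'S177K', 'Y920M']

Answer: C425S,G631Y,L745C,Q252E,S177K,Y920M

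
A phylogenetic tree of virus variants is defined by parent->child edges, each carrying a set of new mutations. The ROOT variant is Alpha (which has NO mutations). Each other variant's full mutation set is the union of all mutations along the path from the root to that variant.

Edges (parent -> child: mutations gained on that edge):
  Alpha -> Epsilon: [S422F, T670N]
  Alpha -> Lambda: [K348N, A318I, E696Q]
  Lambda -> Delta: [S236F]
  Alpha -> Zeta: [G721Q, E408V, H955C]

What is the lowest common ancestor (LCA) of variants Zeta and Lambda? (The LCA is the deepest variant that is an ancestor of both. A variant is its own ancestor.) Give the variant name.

Answer: Alpha

Derivation:
Path from root to Zeta: Alpha -> Zeta
  ancestors of Zeta: {Alpha, Zeta}
Path from root to Lambda: Alpha -> Lambda
  ancestors of Lambda: {Alpha, Lambda}
Common ancestors: {Alpha}
Walk up from Lambda: Lambda (not in ancestors of Zeta), Alpha (in ancestors of Zeta)
Deepest common ancestor (LCA) = Alpha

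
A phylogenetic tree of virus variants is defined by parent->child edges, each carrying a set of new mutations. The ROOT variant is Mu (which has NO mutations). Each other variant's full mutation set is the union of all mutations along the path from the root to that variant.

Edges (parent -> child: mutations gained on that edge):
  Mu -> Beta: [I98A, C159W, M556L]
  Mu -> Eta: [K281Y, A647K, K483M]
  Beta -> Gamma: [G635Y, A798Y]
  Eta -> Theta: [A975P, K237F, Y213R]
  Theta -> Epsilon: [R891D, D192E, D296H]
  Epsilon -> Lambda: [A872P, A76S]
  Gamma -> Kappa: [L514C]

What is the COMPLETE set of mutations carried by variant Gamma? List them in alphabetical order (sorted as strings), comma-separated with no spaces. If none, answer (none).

Answer: A798Y,C159W,G635Y,I98A,M556L

Derivation:
At Mu: gained [] -> total []
At Beta: gained ['I98A', 'C159W', 'M556L'] -> total ['C159W', 'I98A', 'M556L']
At Gamma: gained ['G635Y', 'A798Y'] -> total ['A798Y', 'C159W', 'G635Y', 'I98A', 'M556L']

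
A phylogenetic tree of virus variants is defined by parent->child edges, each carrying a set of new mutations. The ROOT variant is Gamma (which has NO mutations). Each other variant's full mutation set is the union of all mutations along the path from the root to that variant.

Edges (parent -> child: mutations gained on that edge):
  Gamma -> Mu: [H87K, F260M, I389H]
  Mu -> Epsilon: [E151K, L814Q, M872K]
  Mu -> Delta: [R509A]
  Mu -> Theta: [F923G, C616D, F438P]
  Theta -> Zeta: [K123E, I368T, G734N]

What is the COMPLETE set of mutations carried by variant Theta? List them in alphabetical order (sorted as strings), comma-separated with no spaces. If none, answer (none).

At Gamma: gained [] -> total []
At Mu: gained ['H87K', 'F260M', 'I389H'] -> total ['F260M', 'H87K', 'I389H']
At Theta: gained ['F923G', 'C616D', 'F438P'] -> total ['C616D', 'F260M', 'F438P', 'F923G', 'H87K', 'I389H']

Answer: C616D,F260M,F438P,F923G,H87K,I389H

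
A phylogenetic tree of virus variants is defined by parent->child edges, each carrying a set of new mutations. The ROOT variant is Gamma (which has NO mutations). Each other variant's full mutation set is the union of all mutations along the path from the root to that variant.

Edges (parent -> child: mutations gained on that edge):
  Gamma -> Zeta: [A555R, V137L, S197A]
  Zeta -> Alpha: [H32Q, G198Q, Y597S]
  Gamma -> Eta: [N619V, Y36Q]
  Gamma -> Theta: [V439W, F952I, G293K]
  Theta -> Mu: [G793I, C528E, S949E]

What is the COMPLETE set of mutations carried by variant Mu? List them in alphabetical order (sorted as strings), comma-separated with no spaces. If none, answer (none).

At Gamma: gained [] -> total []
At Theta: gained ['V439W', 'F952I', 'G293K'] -> total ['F952I', 'G293K', 'V439W']
At Mu: gained ['G793I', 'C528E', 'S949E'] -> total ['C528E', 'F952I', 'G293K', 'G793I', 'S949E', 'V439W']

Answer: C528E,F952I,G293K,G793I,S949E,V439W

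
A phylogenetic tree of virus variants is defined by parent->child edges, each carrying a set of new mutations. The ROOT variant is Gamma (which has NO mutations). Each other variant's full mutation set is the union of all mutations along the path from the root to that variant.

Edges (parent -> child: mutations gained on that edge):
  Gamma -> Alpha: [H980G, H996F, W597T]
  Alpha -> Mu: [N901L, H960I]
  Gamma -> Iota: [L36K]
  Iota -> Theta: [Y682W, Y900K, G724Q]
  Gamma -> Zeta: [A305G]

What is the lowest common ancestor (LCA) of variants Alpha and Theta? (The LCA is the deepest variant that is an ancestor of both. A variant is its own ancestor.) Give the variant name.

Path from root to Alpha: Gamma -> Alpha
  ancestors of Alpha: {Gamma, Alpha}
Path from root to Theta: Gamma -> Iota -> Theta
  ancestors of Theta: {Gamma, Iota, Theta}
Common ancestors: {Gamma}
Walk up from Theta: Theta (not in ancestors of Alpha), Iota (not in ancestors of Alpha), Gamma (in ancestors of Alpha)
Deepest common ancestor (LCA) = Gamma

Answer: Gamma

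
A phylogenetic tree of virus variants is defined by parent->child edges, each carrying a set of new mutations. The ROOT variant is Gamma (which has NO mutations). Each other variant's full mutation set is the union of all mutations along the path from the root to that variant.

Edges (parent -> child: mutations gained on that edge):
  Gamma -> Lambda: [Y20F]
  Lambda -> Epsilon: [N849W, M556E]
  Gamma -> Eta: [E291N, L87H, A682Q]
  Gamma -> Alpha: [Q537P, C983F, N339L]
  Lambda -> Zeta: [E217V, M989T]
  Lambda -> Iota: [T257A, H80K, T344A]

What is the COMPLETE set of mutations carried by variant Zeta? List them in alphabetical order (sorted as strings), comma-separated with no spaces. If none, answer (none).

At Gamma: gained [] -> total []
At Lambda: gained ['Y20F'] -> total ['Y20F']
At Zeta: gained ['E217V', 'M989T'] -> total ['E217V', 'M989T', 'Y20F']

Answer: E217V,M989T,Y20F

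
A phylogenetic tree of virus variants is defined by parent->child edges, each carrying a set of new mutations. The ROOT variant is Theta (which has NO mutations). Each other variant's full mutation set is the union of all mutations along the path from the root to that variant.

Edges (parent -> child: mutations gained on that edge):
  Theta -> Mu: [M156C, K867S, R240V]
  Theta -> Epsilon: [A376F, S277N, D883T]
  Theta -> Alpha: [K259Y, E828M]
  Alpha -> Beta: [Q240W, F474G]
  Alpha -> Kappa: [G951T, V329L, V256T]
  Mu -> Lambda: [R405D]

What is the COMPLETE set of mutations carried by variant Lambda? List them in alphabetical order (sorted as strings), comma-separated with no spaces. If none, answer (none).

Answer: K867S,M156C,R240V,R405D

Derivation:
At Theta: gained [] -> total []
At Mu: gained ['M156C', 'K867S', 'R240V'] -> total ['K867S', 'M156C', 'R240V']
At Lambda: gained ['R405D'] -> total ['K867S', 'M156C', 'R240V', 'R405D']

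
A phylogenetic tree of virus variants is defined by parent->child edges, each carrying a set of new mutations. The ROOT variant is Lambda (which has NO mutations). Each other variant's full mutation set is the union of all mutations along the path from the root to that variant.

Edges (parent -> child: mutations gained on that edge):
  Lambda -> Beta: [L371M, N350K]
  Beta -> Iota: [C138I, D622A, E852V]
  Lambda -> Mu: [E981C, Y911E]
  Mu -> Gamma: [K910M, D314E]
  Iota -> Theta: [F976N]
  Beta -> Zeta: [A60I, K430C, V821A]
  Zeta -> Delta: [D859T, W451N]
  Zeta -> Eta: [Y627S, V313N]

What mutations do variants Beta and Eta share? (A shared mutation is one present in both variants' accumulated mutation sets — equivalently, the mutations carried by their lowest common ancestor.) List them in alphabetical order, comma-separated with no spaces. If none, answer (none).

Accumulating mutations along path to Beta:
  At Lambda: gained [] -> total []
  At Beta: gained ['L371M', 'N350K'] -> total ['L371M', 'N350K']
Mutations(Beta) = ['L371M', 'N350K']
Accumulating mutations along path to Eta:
  At Lambda: gained [] -> total []
  At Beta: gained ['L371M', 'N350K'] -> total ['L371M', 'N350K']
  At Zeta: gained ['A60I', 'K430C', 'V821A'] -> total ['A60I', 'K430C', 'L371M', 'N350K', 'V821A']
  At Eta: gained ['Y627S', 'V313N'] -> total ['A60I', 'K430C', 'L371M', 'N350K', 'V313N', 'V821A', 'Y627S']
Mutations(Eta) = ['A60I', 'K430C', 'L371M', 'N350K', 'V313N', 'V821A', 'Y627S']
Intersection: ['L371M', 'N350K'] ∩ ['A60I', 'K430C', 'L371M', 'N350K', 'V313N', 'V821A', 'Y627S'] = ['L371M', 'N350K']

Answer: L371M,N350K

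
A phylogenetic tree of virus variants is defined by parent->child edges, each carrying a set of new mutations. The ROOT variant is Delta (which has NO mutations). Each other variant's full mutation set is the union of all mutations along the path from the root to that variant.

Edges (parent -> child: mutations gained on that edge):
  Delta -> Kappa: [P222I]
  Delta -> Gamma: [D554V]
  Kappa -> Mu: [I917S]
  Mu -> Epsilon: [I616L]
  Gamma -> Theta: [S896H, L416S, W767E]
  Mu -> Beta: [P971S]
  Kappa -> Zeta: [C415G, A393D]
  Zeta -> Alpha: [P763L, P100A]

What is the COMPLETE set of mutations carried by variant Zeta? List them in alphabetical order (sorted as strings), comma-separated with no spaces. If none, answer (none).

At Delta: gained [] -> total []
At Kappa: gained ['P222I'] -> total ['P222I']
At Zeta: gained ['C415G', 'A393D'] -> total ['A393D', 'C415G', 'P222I']

Answer: A393D,C415G,P222I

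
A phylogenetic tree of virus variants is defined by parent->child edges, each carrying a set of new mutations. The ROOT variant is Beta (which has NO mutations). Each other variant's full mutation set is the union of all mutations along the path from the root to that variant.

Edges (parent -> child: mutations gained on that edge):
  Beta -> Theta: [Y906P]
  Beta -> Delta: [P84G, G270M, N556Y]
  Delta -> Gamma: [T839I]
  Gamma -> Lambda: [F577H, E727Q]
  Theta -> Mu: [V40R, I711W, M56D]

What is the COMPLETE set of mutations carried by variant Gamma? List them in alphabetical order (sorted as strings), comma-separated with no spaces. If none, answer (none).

At Beta: gained [] -> total []
At Delta: gained ['P84G', 'G270M', 'N556Y'] -> total ['G270M', 'N556Y', 'P84G']
At Gamma: gained ['T839I'] -> total ['G270M', 'N556Y', 'P84G', 'T839I']

Answer: G270M,N556Y,P84G,T839I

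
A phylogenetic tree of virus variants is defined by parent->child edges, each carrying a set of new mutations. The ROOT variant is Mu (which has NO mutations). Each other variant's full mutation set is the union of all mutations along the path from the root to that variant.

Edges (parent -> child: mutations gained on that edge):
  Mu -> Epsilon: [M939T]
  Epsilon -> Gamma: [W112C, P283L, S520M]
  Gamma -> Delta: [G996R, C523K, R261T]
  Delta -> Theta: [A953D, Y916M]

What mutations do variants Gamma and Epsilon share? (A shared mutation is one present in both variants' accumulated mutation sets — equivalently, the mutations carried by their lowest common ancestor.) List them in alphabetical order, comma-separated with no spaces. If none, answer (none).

Accumulating mutations along path to Gamma:
  At Mu: gained [] -> total []
  At Epsilon: gained ['M939T'] -> total ['M939T']
  At Gamma: gained ['W112C', 'P283L', 'S520M'] -> total ['M939T', 'P283L', 'S520M', 'W112C']
Mutations(Gamma) = ['M939T', 'P283L', 'S520M', 'W112C']
Accumulating mutations along path to Epsilon:
  At Mu: gained [] -> total []
  At Epsilon: gained ['M939T'] -> total ['M939T']
Mutations(Epsilon) = ['M939T']
Intersection: ['M939T', 'P283L', 'S520M', 'W112C'] ∩ ['M939T'] = ['M939T']

Answer: M939T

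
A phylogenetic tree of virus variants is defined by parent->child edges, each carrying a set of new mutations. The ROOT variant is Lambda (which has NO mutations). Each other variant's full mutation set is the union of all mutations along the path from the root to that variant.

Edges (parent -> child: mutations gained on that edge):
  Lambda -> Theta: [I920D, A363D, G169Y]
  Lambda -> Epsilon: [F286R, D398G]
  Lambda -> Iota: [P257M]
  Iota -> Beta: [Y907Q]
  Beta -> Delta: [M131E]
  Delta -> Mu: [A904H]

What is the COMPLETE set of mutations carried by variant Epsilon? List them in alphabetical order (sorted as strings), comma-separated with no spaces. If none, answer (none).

Answer: D398G,F286R

Derivation:
At Lambda: gained [] -> total []
At Epsilon: gained ['F286R', 'D398G'] -> total ['D398G', 'F286R']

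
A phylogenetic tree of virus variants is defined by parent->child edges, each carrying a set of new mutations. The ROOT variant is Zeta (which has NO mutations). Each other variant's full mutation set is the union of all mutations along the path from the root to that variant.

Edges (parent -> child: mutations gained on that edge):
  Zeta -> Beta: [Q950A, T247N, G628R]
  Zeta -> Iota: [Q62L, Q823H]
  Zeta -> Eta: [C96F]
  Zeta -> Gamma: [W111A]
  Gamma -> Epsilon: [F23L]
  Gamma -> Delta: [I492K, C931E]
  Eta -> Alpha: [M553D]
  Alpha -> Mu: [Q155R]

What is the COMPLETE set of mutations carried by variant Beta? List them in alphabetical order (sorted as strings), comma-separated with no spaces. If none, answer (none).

At Zeta: gained [] -> total []
At Beta: gained ['Q950A', 'T247N', 'G628R'] -> total ['G628R', 'Q950A', 'T247N']

Answer: G628R,Q950A,T247N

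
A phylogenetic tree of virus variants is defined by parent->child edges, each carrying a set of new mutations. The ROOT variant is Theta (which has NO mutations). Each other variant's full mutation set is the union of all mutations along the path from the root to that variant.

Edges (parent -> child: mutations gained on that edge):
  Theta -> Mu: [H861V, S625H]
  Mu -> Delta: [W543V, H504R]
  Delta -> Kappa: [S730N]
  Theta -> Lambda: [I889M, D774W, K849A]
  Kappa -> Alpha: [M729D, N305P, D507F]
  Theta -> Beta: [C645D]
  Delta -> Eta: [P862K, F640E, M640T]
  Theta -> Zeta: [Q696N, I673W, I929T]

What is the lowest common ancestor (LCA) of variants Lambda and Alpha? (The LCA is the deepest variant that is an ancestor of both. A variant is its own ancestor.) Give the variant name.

Path from root to Lambda: Theta -> Lambda
  ancestors of Lambda: {Theta, Lambda}
Path from root to Alpha: Theta -> Mu -> Delta -> Kappa -> Alpha
  ancestors of Alpha: {Theta, Mu, Delta, Kappa, Alpha}
Common ancestors: {Theta}
Walk up from Alpha: Alpha (not in ancestors of Lambda), Kappa (not in ancestors of Lambda), Delta (not in ancestors of Lambda), Mu (not in ancestors of Lambda), Theta (in ancestors of Lambda)
Deepest common ancestor (LCA) = Theta

Answer: Theta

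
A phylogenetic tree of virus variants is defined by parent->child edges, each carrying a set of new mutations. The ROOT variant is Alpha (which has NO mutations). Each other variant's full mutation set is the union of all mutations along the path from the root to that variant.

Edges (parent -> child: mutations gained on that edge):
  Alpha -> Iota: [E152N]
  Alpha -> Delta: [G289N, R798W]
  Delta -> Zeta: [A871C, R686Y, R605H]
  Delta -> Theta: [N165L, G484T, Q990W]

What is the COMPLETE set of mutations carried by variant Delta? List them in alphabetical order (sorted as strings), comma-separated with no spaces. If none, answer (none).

Answer: G289N,R798W

Derivation:
At Alpha: gained [] -> total []
At Delta: gained ['G289N', 'R798W'] -> total ['G289N', 'R798W']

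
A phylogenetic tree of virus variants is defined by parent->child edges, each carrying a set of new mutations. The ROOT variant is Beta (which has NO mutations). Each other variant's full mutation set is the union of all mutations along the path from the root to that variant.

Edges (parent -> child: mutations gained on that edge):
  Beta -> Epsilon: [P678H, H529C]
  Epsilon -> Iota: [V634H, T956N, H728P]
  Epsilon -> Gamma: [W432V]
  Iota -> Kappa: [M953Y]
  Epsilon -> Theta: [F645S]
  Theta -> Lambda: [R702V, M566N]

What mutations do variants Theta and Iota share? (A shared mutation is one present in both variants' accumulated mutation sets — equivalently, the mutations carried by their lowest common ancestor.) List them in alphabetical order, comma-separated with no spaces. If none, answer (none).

Answer: H529C,P678H

Derivation:
Accumulating mutations along path to Theta:
  At Beta: gained [] -> total []
  At Epsilon: gained ['P678H', 'H529C'] -> total ['H529C', 'P678H']
  At Theta: gained ['F645S'] -> total ['F645S', 'H529C', 'P678H']
Mutations(Theta) = ['F645S', 'H529C', 'P678H']
Accumulating mutations along path to Iota:
  At Beta: gained [] -> total []
  At Epsilon: gained ['P678H', 'H529C'] -> total ['H529C', 'P678H']
  At Iota: gained ['V634H', 'T956N', 'H728P'] -> total ['H529C', 'H728P', 'P678H', 'T956N', 'V634H']
Mutations(Iota) = ['H529C', 'H728P', 'P678H', 'T956N', 'V634H']
Intersection: ['F645S', 'H529C', 'P678H'] ∩ ['H529C', 'H728P', 'P678H', 'T956N', 'V634H'] = ['H529C', 'P678H']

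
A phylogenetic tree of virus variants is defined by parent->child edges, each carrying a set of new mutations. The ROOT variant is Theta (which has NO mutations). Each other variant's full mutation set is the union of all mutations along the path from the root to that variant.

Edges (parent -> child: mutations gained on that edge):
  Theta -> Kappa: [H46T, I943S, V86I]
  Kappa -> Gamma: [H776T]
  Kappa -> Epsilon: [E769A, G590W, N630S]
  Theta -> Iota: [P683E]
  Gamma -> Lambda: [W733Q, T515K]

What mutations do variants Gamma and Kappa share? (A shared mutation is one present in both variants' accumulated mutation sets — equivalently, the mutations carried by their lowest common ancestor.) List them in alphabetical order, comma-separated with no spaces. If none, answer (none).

Accumulating mutations along path to Gamma:
  At Theta: gained [] -> total []
  At Kappa: gained ['H46T', 'I943S', 'V86I'] -> total ['H46T', 'I943S', 'V86I']
  At Gamma: gained ['H776T'] -> total ['H46T', 'H776T', 'I943S', 'V86I']
Mutations(Gamma) = ['H46T', 'H776T', 'I943S', 'V86I']
Accumulating mutations along path to Kappa:
  At Theta: gained [] -> total []
  At Kappa: gained ['H46T', 'I943S', 'V86I'] -> total ['H46T', 'I943S', 'V86I']
Mutations(Kappa) = ['H46T', 'I943S', 'V86I']
Intersection: ['H46T', 'H776T', 'I943S', 'V86I'] ∩ ['H46T', 'I943S', 'V86I'] = ['H46T', 'I943S', 'V86I']

Answer: H46T,I943S,V86I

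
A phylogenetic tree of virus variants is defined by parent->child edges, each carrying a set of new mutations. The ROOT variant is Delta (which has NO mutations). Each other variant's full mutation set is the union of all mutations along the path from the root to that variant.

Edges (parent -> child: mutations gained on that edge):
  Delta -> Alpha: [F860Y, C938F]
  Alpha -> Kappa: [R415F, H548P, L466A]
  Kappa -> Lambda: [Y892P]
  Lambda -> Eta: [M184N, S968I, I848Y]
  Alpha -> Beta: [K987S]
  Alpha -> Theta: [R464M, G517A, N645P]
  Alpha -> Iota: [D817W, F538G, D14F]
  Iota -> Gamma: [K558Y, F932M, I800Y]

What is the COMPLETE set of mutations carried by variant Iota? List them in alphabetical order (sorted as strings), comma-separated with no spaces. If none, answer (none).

Answer: C938F,D14F,D817W,F538G,F860Y

Derivation:
At Delta: gained [] -> total []
At Alpha: gained ['F860Y', 'C938F'] -> total ['C938F', 'F860Y']
At Iota: gained ['D817W', 'F538G', 'D14F'] -> total ['C938F', 'D14F', 'D817W', 'F538G', 'F860Y']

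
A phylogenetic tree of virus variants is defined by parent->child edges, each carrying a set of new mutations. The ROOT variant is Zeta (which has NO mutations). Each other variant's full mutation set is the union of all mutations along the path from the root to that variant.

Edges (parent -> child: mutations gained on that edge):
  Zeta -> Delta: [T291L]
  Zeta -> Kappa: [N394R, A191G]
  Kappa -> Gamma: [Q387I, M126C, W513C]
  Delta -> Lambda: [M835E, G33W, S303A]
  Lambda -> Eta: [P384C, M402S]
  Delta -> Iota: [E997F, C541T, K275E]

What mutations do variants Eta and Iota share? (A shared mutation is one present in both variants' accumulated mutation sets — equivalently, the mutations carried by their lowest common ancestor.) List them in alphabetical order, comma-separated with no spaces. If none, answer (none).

Accumulating mutations along path to Eta:
  At Zeta: gained [] -> total []
  At Delta: gained ['T291L'] -> total ['T291L']
  At Lambda: gained ['M835E', 'G33W', 'S303A'] -> total ['G33W', 'M835E', 'S303A', 'T291L']
  At Eta: gained ['P384C', 'M402S'] -> total ['G33W', 'M402S', 'M835E', 'P384C', 'S303A', 'T291L']
Mutations(Eta) = ['G33W', 'M402S', 'M835E', 'P384C', 'S303A', 'T291L']
Accumulating mutations along path to Iota:
  At Zeta: gained [] -> total []
  At Delta: gained ['T291L'] -> total ['T291L']
  At Iota: gained ['E997F', 'C541T', 'K275E'] -> total ['C541T', 'E997F', 'K275E', 'T291L']
Mutations(Iota) = ['C541T', 'E997F', 'K275E', 'T291L']
Intersection: ['G33W', 'M402S', 'M835E', 'P384C', 'S303A', 'T291L'] ∩ ['C541T', 'E997F', 'K275E', 'T291L'] = ['T291L']

Answer: T291L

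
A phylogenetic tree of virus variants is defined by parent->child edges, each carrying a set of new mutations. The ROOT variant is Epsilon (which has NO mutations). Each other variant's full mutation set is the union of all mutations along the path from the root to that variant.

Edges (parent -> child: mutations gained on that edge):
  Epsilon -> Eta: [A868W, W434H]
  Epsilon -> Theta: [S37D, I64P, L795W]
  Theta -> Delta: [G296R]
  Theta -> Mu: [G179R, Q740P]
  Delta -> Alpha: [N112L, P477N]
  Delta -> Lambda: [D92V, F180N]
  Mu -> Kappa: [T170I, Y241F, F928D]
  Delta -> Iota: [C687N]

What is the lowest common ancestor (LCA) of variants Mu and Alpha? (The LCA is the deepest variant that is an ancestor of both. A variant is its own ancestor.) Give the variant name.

Answer: Theta

Derivation:
Path from root to Mu: Epsilon -> Theta -> Mu
  ancestors of Mu: {Epsilon, Theta, Mu}
Path from root to Alpha: Epsilon -> Theta -> Delta -> Alpha
  ancestors of Alpha: {Epsilon, Theta, Delta, Alpha}
Common ancestors: {Epsilon, Theta}
Walk up from Alpha: Alpha (not in ancestors of Mu), Delta (not in ancestors of Mu), Theta (in ancestors of Mu), Epsilon (in ancestors of Mu)
Deepest common ancestor (LCA) = Theta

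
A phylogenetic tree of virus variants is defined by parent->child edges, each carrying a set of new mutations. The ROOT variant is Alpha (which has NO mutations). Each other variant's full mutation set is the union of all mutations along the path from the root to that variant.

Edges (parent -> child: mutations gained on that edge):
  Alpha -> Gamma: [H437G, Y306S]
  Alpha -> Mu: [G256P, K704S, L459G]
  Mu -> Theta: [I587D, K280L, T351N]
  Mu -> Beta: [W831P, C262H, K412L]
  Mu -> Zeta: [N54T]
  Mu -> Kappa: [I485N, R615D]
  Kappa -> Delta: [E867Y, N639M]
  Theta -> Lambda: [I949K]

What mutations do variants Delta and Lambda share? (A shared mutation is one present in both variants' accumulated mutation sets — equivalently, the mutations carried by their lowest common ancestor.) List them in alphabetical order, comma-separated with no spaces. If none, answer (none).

Answer: G256P,K704S,L459G

Derivation:
Accumulating mutations along path to Delta:
  At Alpha: gained [] -> total []
  At Mu: gained ['G256P', 'K704S', 'L459G'] -> total ['G256P', 'K704S', 'L459G']
  At Kappa: gained ['I485N', 'R615D'] -> total ['G256P', 'I485N', 'K704S', 'L459G', 'R615D']
  At Delta: gained ['E867Y', 'N639M'] -> total ['E867Y', 'G256P', 'I485N', 'K704S', 'L459G', 'N639M', 'R615D']
Mutations(Delta) = ['E867Y', 'G256P', 'I485N', 'K704S', 'L459G', 'N639M', 'R615D']
Accumulating mutations along path to Lambda:
  At Alpha: gained [] -> total []
  At Mu: gained ['G256P', 'K704S', 'L459G'] -> total ['G256P', 'K704S', 'L459G']
  At Theta: gained ['I587D', 'K280L', 'T351N'] -> total ['G256P', 'I587D', 'K280L', 'K704S', 'L459G', 'T351N']
  At Lambda: gained ['I949K'] -> total ['G256P', 'I587D', 'I949K', 'K280L', 'K704S', 'L459G', 'T351N']
Mutations(Lambda) = ['G256P', 'I587D', 'I949K', 'K280L', 'K704S', 'L459G', 'T351N']
Intersection: ['E867Y', 'G256P', 'I485N', 'K704S', 'L459G', 'N639M', 'R615D'] ∩ ['G256P', 'I587D', 'I949K', 'K280L', 'K704S', 'L459G', 'T351N'] = ['G256P', 'K704S', 'L459G']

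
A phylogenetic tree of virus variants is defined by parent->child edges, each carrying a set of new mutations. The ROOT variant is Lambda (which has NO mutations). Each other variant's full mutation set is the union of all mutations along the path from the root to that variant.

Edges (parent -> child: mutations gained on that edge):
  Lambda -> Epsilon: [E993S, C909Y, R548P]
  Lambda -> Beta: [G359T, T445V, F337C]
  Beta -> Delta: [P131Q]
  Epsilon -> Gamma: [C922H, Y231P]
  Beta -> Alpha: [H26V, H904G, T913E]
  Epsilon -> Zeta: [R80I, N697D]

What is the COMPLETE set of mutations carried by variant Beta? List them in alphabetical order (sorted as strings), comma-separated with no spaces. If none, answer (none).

Answer: F337C,G359T,T445V

Derivation:
At Lambda: gained [] -> total []
At Beta: gained ['G359T', 'T445V', 'F337C'] -> total ['F337C', 'G359T', 'T445V']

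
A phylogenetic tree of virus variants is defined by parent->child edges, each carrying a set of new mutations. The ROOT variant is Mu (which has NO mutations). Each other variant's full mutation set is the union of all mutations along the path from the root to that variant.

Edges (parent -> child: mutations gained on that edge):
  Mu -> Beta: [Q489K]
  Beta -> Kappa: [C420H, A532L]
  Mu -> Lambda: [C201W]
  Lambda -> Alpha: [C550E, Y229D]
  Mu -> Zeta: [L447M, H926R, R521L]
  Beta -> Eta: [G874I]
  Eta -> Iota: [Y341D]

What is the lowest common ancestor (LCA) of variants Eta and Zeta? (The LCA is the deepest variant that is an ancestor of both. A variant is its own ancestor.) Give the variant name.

Path from root to Eta: Mu -> Beta -> Eta
  ancestors of Eta: {Mu, Beta, Eta}
Path from root to Zeta: Mu -> Zeta
  ancestors of Zeta: {Mu, Zeta}
Common ancestors: {Mu}
Walk up from Zeta: Zeta (not in ancestors of Eta), Mu (in ancestors of Eta)
Deepest common ancestor (LCA) = Mu

Answer: Mu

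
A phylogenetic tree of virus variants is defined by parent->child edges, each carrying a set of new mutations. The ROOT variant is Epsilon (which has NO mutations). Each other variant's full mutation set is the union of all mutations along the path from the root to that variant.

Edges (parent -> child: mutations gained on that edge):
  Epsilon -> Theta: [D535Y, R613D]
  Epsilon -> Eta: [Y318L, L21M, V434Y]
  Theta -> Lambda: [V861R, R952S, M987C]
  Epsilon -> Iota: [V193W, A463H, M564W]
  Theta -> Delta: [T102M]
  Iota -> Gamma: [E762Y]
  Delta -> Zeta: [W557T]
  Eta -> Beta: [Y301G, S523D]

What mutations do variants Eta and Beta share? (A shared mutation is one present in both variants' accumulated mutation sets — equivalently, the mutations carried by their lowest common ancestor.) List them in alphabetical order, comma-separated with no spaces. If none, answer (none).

Answer: L21M,V434Y,Y318L

Derivation:
Accumulating mutations along path to Eta:
  At Epsilon: gained [] -> total []
  At Eta: gained ['Y318L', 'L21M', 'V434Y'] -> total ['L21M', 'V434Y', 'Y318L']
Mutations(Eta) = ['L21M', 'V434Y', 'Y318L']
Accumulating mutations along path to Beta:
  At Epsilon: gained [] -> total []
  At Eta: gained ['Y318L', 'L21M', 'V434Y'] -> total ['L21M', 'V434Y', 'Y318L']
  At Beta: gained ['Y301G', 'S523D'] -> total ['L21M', 'S523D', 'V434Y', 'Y301G', 'Y318L']
Mutations(Beta) = ['L21M', 'S523D', 'V434Y', 'Y301G', 'Y318L']
Intersection: ['L21M', 'V434Y', 'Y318L'] ∩ ['L21M', 'S523D', 'V434Y', 'Y301G', 'Y318L'] = ['L21M', 'V434Y', 'Y318L']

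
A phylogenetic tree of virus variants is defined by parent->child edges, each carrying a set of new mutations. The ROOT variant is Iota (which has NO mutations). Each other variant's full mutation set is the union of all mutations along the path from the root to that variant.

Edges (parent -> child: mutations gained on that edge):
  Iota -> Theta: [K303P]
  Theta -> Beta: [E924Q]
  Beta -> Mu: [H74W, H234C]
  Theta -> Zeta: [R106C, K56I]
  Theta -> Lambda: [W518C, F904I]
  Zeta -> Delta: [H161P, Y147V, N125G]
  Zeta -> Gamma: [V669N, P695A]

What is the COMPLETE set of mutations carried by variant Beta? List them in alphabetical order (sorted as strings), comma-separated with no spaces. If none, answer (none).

At Iota: gained [] -> total []
At Theta: gained ['K303P'] -> total ['K303P']
At Beta: gained ['E924Q'] -> total ['E924Q', 'K303P']

Answer: E924Q,K303P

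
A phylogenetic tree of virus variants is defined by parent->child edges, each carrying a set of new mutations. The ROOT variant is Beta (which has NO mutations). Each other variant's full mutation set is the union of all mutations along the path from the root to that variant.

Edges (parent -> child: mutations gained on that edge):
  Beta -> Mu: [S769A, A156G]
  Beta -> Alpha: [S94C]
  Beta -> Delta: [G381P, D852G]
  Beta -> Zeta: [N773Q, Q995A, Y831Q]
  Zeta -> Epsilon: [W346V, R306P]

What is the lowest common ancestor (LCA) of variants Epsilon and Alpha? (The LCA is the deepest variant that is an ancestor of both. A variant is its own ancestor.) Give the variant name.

Answer: Beta

Derivation:
Path from root to Epsilon: Beta -> Zeta -> Epsilon
  ancestors of Epsilon: {Beta, Zeta, Epsilon}
Path from root to Alpha: Beta -> Alpha
  ancestors of Alpha: {Beta, Alpha}
Common ancestors: {Beta}
Walk up from Alpha: Alpha (not in ancestors of Epsilon), Beta (in ancestors of Epsilon)
Deepest common ancestor (LCA) = Beta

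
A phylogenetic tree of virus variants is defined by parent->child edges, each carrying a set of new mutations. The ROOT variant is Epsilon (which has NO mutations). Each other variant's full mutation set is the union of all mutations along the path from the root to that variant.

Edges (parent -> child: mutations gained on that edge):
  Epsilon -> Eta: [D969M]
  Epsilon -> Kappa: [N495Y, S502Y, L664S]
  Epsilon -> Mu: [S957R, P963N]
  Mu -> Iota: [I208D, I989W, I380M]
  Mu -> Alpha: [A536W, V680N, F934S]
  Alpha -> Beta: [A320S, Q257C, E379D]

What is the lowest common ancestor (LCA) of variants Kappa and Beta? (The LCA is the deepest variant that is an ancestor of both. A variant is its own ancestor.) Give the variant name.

Path from root to Kappa: Epsilon -> Kappa
  ancestors of Kappa: {Epsilon, Kappa}
Path from root to Beta: Epsilon -> Mu -> Alpha -> Beta
  ancestors of Beta: {Epsilon, Mu, Alpha, Beta}
Common ancestors: {Epsilon}
Walk up from Beta: Beta (not in ancestors of Kappa), Alpha (not in ancestors of Kappa), Mu (not in ancestors of Kappa), Epsilon (in ancestors of Kappa)
Deepest common ancestor (LCA) = Epsilon

Answer: Epsilon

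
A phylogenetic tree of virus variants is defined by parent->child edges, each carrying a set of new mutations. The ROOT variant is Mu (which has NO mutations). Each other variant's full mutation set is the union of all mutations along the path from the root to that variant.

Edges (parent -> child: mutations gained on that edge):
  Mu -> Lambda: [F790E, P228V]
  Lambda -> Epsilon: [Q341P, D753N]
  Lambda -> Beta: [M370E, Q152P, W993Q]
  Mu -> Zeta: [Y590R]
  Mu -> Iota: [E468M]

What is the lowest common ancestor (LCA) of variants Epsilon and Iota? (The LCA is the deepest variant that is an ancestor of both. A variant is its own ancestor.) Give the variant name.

Answer: Mu

Derivation:
Path from root to Epsilon: Mu -> Lambda -> Epsilon
  ancestors of Epsilon: {Mu, Lambda, Epsilon}
Path from root to Iota: Mu -> Iota
  ancestors of Iota: {Mu, Iota}
Common ancestors: {Mu}
Walk up from Iota: Iota (not in ancestors of Epsilon), Mu (in ancestors of Epsilon)
Deepest common ancestor (LCA) = Mu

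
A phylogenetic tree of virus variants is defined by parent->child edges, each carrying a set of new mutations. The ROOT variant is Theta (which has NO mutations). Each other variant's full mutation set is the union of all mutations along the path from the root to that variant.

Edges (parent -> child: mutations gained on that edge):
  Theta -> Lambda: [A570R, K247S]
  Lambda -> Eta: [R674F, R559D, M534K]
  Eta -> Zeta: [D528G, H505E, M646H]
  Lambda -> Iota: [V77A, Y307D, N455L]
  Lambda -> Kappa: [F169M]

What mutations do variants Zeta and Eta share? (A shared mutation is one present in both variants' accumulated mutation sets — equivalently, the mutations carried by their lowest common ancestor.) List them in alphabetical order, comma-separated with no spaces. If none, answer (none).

Answer: A570R,K247S,M534K,R559D,R674F

Derivation:
Accumulating mutations along path to Zeta:
  At Theta: gained [] -> total []
  At Lambda: gained ['A570R', 'K247S'] -> total ['A570R', 'K247S']
  At Eta: gained ['R674F', 'R559D', 'M534K'] -> total ['A570R', 'K247S', 'M534K', 'R559D', 'R674F']
  At Zeta: gained ['D528G', 'H505E', 'M646H'] -> total ['A570R', 'D528G', 'H505E', 'K247S', 'M534K', 'M646H', 'R559D', 'R674F']
Mutations(Zeta) = ['A570R', 'D528G', 'H505E', 'K247S', 'M534K', 'M646H', 'R559D', 'R674F']
Accumulating mutations along path to Eta:
  At Theta: gained [] -> total []
  At Lambda: gained ['A570R', 'K247S'] -> total ['A570R', 'K247S']
  At Eta: gained ['R674F', 'R559D', 'M534K'] -> total ['A570R', 'K247S', 'M534K', 'R559D', 'R674F']
Mutations(Eta) = ['A570R', 'K247S', 'M534K', 'R559D', 'R674F']
Intersection: ['A570R', 'D528G', 'H505E', 'K247S', 'M534K', 'M646H', 'R559D', 'R674F'] ∩ ['A570R', 'K247S', 'M534K', 'R559D', 'R674F'] = ['A570R', 'K247S', 'M534K', 'R559D', 'R674F']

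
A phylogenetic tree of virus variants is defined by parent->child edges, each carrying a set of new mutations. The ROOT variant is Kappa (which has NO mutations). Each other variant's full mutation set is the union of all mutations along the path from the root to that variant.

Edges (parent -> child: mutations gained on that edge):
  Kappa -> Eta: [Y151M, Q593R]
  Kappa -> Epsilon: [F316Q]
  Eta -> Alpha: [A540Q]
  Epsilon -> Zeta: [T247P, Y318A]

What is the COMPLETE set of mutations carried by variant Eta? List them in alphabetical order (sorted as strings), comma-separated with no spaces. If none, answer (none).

At Kappa: gained [] -> total []
At Eta: gained ['Y151M', 'Q593R'] -> total ['Q593R', 'Y151M']

Answer: Q593R,Y151M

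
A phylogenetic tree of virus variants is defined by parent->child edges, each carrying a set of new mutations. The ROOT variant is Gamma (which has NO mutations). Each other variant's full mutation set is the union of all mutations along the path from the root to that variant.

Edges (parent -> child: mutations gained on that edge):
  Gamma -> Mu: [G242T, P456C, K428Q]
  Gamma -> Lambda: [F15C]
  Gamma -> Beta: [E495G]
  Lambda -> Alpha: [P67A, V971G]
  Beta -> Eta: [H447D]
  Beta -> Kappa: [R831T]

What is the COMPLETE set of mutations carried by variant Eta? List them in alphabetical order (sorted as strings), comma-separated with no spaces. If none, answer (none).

At Gamma: gained [] -> total []
At Beta: gained ['E495G'] -> total ['E495G']
At Eta: gained ['H447D'] -> total ['E495G', 'H447D']

Answer: E495G,H447D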